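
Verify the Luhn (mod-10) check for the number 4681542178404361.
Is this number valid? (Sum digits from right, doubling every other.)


Luhn sum = 68
68 mod 10 = 8

Invalid (Luhn sum mod 10 = 8)


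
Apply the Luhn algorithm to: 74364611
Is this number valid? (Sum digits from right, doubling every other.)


Luhn sum = 38
38 mod 10 = 8

Invalid (Luhn sum mod 10 = 8)


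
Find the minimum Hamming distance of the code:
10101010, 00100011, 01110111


Comparing all pairs, minimum distance: 3
Can detect 2 errors, correct 1 errors

3


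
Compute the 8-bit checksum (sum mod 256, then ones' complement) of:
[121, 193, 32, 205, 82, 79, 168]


Sum = 880 mod 256 = 112
Complement = 143

143


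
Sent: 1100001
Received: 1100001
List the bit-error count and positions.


XOR: 0000000

0 errors (received matches sent)


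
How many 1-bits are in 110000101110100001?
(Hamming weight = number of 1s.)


Counting 1s in 110000101110100001

8


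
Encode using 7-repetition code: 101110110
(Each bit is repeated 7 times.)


Each bit -> 7 copies

111111100000001111111111111111111110000000111111111111110000000


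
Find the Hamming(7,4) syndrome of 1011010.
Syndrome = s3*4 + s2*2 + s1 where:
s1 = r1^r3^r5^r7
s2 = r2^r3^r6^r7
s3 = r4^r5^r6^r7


s1=0, s2=0, s3=0

Syndrome = 0 (no error)


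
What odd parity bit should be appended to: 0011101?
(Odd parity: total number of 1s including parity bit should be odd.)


Number of 1s in data: 4
Parity bit: 1

1


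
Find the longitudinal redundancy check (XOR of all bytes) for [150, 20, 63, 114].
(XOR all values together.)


XOR chain: 150 ^ 20 ^ 63 ^ 114 = 207

207


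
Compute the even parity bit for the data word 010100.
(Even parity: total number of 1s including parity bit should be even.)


Number of 1s in data: 2
Parity bit: 0

0


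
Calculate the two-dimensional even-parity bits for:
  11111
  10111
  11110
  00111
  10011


Row parities: 10011
Column parities: 00010

Row P: 10011, Col P: 00010, Corner: 1


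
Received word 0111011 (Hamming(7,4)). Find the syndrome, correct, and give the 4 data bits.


Syndrome = 4: error at position 4

Data: 1011 (corrected bit 4)


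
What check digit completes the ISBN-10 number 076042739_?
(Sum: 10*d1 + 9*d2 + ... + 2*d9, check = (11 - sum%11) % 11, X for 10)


Weighted sum: 200
200 mod 11 = 2

Check digit: 9


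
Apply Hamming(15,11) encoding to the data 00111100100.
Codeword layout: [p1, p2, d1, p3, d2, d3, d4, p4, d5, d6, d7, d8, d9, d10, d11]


Parity bits: p1=1, p2=1, p3=1, p4=1

110101111100100


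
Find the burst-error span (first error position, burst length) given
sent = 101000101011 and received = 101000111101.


XOR: 000000010110

Burst at position 7, length 4


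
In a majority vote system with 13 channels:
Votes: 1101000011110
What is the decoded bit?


Ones: 7 out of 13
Threshold: 7

1 (7/13 voted 1)


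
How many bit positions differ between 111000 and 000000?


XOR: 111000
Count of 1s: 3

3


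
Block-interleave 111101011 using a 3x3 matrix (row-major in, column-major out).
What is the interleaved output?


Matrix:
  111
  101
  011
Read columns: 110101111

110101111


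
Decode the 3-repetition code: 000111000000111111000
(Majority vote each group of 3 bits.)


Groups: 000, 111, 000, 000, 111, 111, 000
Majority votes: 0100110

0100110


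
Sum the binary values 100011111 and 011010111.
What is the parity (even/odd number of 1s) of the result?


100011111 = 287
011010111 = 215
Sum = 502 = 111110110
1s count = 7

odd parity (7 ones in 111110110)


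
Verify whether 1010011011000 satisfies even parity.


Number of 1s: 6

Yes, parity is correct (6 ones)


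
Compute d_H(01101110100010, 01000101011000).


XOR: 00101011111010
Count of 1s: 8

8


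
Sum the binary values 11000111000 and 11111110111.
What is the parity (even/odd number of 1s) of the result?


11000111000 = 1592
11111110111 = 2039
Sum = 3631 = 111000101111
1s count = 8

even parity (8 ones in 111000101111)


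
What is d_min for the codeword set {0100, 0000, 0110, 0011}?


Comparing all pairs, minimum distance: 1
Can detect 0 errors, correct 0 errors

1


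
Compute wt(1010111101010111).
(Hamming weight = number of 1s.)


Counting 1s in 1010111101010111

11


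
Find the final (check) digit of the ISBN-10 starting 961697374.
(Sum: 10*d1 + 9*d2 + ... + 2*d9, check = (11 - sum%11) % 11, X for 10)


Weighted sum: 324
324 mod 11 = 5

Check digit: 6


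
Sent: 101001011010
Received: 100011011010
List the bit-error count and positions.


XOR: 001010000000

2 error(s) at position(s): 2, 4


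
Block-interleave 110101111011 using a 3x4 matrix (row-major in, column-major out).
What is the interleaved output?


Matrix:
  1101
  0111
  1011
Read columns: 101110011111

101110011111


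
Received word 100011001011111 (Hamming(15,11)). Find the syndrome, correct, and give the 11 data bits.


Syndrome = 0: no error detected

Data: 01101011111 (no errors)


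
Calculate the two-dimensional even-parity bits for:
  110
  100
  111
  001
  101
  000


Row parities: 011100
Column parities: 001

Row P: 011100, Col P: 001, Corner: 1


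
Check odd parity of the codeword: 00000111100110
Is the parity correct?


Number of 1s: 6

No, parity error (6 ones)


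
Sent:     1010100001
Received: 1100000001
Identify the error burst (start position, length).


XOR: 0110100000

Burst at position 1, length 4


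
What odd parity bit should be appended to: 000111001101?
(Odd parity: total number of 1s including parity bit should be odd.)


Number of 1s in data: 6
Parity bit: 1

1


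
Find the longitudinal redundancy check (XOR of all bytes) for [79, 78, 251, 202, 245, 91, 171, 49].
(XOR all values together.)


XOR chain: 79 ^ 78 ^ 251 ^ 202 ^ 245 ^ 91 ^ 171 ^ 49 = 4

4


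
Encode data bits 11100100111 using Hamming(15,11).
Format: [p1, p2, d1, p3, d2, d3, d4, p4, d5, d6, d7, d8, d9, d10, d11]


Parity bits: p1=0, p2=1, p3=1, p4=0

011111000100111


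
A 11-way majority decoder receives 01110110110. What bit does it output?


Ones: 7 out of 11
Threshold: 6

1 (7/11 voted 1)


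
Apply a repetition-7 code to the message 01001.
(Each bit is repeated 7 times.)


Each bit -> 7 copies

00000001111111000000000000001111111


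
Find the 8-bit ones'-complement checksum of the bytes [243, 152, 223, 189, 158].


Sum = 965 mod 256 = 197
Complement = 58

58


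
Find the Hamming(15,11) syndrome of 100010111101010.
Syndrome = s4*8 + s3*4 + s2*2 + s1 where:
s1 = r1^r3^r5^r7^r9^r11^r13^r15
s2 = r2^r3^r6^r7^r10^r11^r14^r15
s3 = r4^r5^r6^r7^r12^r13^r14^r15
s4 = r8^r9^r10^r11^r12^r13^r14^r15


s1=0, s2=1, s3=0, s4=1

Syndrome = 10 (error at position 10)


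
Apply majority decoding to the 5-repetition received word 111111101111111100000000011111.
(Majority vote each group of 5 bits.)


Groups: 11111, 11011, 11111, 10000, 00000, 11111
Majority votes: 111001

111001


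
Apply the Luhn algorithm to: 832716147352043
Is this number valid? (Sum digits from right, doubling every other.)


Luhn sum = 67
67 mod 10 = 7

Invalid (Luhn sum mod 10 = 7)


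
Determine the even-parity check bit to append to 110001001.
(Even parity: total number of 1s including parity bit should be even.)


Number of 1s in data: 4
Parity bit: 0

0


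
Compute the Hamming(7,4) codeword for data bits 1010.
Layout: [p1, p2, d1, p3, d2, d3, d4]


Parity bits: p1=1, p2=0, p3=1

1011010


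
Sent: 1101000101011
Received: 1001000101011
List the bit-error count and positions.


XOR: 0100000000000

1 error(s) at position(s): 1


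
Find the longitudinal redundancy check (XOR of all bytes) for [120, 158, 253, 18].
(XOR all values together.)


XOR chain: 120 ^ 158 ^ 253 ^ 18 = 9

9


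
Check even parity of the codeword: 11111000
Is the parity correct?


Number of 1s: 5

No, parity error (5 ones)


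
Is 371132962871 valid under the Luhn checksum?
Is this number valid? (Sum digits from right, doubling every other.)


Luhn sum = 57
57 mod 10 = 7

Invalid (Luhn sum mod 10 = 7)


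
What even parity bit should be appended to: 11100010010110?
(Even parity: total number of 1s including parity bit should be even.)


Number of 1s in data: 7
Parity bit: 1

1


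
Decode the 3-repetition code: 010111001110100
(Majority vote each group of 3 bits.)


Groups: 010, 111, 001, 110, 100
Majority votes: 01010

01010


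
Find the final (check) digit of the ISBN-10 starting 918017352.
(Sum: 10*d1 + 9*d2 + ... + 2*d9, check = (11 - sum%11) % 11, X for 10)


Weighted sum: 235
235 mod 11 = 4

Check digit: 7


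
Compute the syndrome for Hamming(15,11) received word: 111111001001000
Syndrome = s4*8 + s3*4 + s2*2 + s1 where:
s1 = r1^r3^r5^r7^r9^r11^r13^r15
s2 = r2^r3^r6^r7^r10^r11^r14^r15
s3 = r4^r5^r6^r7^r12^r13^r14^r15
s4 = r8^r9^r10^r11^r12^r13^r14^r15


s1=0, s2=1, s3=0, s4=0

Syndrome = 2 (error at position 2)


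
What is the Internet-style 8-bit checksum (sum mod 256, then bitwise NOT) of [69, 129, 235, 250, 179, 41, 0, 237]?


Sum = 1140 mod 256 = 116
Complement = 139

139


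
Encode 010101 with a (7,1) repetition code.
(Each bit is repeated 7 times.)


Each bit -> 7 copies

000000011111110000000111111100000001111111


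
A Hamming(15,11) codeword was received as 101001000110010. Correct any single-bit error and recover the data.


Syndrome = 11: error at position 11

Data: 10100100010 (corrected bit 11)


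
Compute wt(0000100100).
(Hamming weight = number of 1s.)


Counting 1s in 0000100100

2


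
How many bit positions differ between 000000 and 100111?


XOR: 100111
Count of 1s: 4

4


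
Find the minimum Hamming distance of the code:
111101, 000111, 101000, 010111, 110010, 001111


Comparing all pairs, minimum distance: 1
Can detect 0 errors, correct 0 errors

1


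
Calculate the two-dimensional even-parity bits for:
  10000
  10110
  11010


Row parities: 111
Column parities: 11100

Row P: 111, Col P: 11100, Corner: 1


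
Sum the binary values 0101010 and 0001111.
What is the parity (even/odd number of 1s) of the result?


0101010 = 42
0001111 = 15
Sum = 57 = 111001
1s count = 4

even parity (4 ones in 111001)


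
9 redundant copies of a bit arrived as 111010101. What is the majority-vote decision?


Ones: 6 out of 9
Threshold: 5

1 (6/9 voted 1)


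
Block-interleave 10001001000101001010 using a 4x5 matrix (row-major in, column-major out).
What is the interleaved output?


Matrix:
  10001
  00100
  01010
  01010
Read columns: 10000011010000111000

10000011010000111000


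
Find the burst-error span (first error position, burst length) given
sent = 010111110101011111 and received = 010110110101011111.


XOR: 000001000000000000

Burst at position 5, length 1


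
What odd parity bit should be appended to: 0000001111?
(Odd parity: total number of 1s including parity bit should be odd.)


Number of 1s in data: 4
Parity bit: 1

1


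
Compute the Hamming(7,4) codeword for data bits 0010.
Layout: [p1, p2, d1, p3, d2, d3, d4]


Parity bits: p1=0, p2=1, p3=1

0101010


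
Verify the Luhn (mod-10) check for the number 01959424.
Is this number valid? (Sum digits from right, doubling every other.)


Luhn sum = 36
36 mod 10 = 6

Invalid (Luhn sum mod 10 = 6)


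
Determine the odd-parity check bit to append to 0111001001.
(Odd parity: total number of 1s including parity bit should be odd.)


Number of 1s in data: 5
Parity bit: 0

0


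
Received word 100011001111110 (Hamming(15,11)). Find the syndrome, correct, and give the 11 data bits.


Syndrome = 5: error at position 5

Data: 00101111110 (corrected bit 5)


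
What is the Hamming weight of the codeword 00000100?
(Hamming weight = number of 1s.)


Counting 1s in 00000100

1


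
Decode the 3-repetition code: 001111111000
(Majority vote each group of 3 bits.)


Groups: 001, 111, 111, 000
Majority votes: 0110

0110


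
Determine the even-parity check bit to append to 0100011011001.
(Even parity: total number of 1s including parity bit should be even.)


Number of 1s in data: 6
Parity bit: 0

0


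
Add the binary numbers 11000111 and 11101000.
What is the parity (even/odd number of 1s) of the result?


11000111 = 199
11101000 = 232
Sum = 431 = 110101111
1s count = 7

odd parity (7 ones in 110101111)


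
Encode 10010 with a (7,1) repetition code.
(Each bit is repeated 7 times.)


Each bit -> 7 copies

11111110000000000000011111110000000


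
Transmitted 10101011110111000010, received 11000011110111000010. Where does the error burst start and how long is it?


XOR: 01101000000000000000

Burst at position 1, length 4


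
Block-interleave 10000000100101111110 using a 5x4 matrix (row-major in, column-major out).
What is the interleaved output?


Matrix:
  1000
  0000
  1001
  0111
  1110
Read columns: 10101000110001100110

10101000110001100110


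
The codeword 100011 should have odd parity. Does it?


Number of 1s: 3

Yes, parity is correct (3 ones)


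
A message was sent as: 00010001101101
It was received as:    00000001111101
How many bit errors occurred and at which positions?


XOR: 00010000010000

2 error(s) at position(s): 3, 9


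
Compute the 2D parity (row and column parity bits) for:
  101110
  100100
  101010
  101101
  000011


Row parities: 00100
Column parities: 001110

Row P: 00100, Col P: 001110, Corner: 1


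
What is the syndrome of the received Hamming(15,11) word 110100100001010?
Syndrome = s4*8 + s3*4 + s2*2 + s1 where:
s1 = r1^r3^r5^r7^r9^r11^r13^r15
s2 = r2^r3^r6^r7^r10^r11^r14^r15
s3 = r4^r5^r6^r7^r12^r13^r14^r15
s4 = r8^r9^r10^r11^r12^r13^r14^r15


s1=0, s2=1, s3=0, s4=0

Syndrome = 2 (error at position 2)


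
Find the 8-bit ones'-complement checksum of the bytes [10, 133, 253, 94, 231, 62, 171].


Sum = 954 mod 256 = 186
Complement = 69

69


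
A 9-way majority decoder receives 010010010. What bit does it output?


Ones: 3 out of 9
Threshold: 5

0 (3/9 voted 1)


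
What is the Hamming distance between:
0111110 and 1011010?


XOR: 1100100
Count of 1s: 3

3


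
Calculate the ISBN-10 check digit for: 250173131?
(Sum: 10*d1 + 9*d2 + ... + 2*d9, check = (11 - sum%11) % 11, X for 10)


Weighted sum: 144
144 mod 11 = 1

Check digit: X


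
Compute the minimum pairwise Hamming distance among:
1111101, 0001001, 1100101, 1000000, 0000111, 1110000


Comparing all pairs, minimum distance: 2
Can detect 1 errors, correct 0 errors

2


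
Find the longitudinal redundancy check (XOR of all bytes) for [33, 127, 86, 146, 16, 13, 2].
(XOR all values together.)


XOR chain: 33 ^ 127 ^ 86 ^ 146 ^ 16 ^ 13 ^ 2 = 133

133


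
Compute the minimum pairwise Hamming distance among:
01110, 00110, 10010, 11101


Comparing all pairs, minimum distance: 1
Can detect 0 errors, correct 0 errors

1


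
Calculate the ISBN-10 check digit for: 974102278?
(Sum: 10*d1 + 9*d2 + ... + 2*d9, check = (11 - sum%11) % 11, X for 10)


Weighted sum: 247
247 mod 11 = 5

Check digit: 6


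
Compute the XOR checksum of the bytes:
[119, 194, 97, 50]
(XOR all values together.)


XOR chain: 119 ^ 194 ^ 97 ^ 50 = 230

230


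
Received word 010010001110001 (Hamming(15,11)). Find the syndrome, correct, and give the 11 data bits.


Syndrome = 0: no error detected

Data: 01001110001 (no errors)


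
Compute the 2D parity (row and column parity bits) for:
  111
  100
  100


Row parities: 111
Column parities: 111

Row P: 111, Col P: 111, Corner: 1


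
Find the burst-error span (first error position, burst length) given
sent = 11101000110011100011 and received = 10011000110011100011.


XOR: 01110000000000000000

Burst at position 1, length 3


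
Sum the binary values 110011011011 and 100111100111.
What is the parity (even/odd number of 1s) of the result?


110011011011 = 3291
100111100111 = 2535
Sum = 5826 = 1011011000010
1s count = 6

even parity (6 ones in 1011011000010)


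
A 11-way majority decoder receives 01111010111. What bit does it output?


Ones: 8 out of 11
Threshold: 6

1 (8/11 voted 1)


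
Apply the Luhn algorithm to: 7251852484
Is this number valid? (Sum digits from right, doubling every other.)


Luhn sum = 40
40 mod 10 = 0

Valid (Luhn sum mod 10 = 0)


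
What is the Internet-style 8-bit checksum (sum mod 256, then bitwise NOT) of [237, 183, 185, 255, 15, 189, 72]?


Sum = 1136 mod 256 = 112
Complement = 143

143


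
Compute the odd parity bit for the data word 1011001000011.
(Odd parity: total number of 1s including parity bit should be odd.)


Number of 1s in data: 6
Parity bit: 1

1


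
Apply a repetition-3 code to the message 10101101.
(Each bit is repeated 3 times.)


Each bit -> 3 copies

111000111000111111000111


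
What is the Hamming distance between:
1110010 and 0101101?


XOR: 1011111
Count of 1s: 6

6


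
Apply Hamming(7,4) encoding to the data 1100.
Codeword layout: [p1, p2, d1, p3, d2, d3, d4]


Parity bits: p1=0, p2=1, p3=1

0111100


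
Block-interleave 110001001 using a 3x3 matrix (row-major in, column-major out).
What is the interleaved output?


Matrix:
  110
  001
  001
Read columns: 100100011

100100011


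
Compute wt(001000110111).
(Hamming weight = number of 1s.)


Counting 1s in 001000110111

6


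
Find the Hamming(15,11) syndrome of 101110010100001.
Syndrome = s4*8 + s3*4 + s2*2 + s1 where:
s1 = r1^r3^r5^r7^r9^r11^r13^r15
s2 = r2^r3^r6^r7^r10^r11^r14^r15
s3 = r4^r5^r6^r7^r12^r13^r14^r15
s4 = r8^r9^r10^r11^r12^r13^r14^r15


s1=0, s2=1, s3=1, s4=1

Syndrome = 14 (error at position 14)


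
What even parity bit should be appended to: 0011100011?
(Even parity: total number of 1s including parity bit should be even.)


Number of 1s in data: 5
Parity bit: 1

1


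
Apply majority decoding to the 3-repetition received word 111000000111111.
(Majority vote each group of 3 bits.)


Groups: 111, 000, 000, 111, 111
Majority votes: 10011

10011


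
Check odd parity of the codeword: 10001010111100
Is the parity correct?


Number of 1s: 7

Yes, parity is correct (7 ones)


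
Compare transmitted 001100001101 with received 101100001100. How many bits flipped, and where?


XOR: 100000000001

2 error(s) at position(s): 0, 11


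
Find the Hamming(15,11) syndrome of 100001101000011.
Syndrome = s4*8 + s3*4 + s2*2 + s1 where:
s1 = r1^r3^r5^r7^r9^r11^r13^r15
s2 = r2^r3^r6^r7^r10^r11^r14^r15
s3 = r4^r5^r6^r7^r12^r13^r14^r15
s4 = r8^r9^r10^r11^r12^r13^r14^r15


s1=0, s2=0, s3=0, s4=1

Syndrome = 8 (error at position 8)


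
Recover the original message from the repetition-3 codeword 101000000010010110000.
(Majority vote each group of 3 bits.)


Groups: 101, 000, 000, 010, 010, 110, 000
Majority votes: 1000010

1000010


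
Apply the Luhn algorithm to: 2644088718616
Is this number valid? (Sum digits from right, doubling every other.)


Luhn sum = 59
59 mod 10 = 9

Invalid (Luhn sum mod 10 = 9)


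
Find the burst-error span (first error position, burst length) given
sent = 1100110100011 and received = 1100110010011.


XOR: 0000000110000

Burst at position 7, length 2


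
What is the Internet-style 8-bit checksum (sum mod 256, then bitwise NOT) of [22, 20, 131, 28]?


Sum = 201 mod 256 = 201
Complement = 54

54


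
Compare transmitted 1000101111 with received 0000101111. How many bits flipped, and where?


XOR: 1000000000

1 error(s) at position(s): 0


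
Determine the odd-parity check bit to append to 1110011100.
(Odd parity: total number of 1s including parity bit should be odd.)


Number of 1s in data: 6
Parity bit: 1

1


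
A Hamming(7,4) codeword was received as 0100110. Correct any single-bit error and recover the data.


Syndrome = 1: error at position 1

Data: 0110 (corrected bit 1)


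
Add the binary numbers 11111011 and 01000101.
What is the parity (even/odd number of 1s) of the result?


11111011 = 251
01000101 = 69
Sum = 320 = 101000000
1s count = 2

even parity (2 ones in 101000000)


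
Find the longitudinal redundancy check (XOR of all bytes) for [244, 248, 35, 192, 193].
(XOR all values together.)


XOR chain: 244 ^ 248 ^ 35 ^ 192 ^ 193 = 46

46


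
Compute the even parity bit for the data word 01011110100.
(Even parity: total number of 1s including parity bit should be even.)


Number of 1s in data: 6
Parity bit: 0

0


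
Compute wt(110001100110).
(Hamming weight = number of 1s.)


Counting 1s in 110001100110

6


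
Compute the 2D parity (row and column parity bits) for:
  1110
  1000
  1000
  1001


Row parities: 1110
Column parities: 0111

Row P: 1110, Col P: 0111, Corner: 1


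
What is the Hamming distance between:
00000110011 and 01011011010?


XOR: 01011101001
Count of 1s: 6

6


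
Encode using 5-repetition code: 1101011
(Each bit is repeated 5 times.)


Each bit -> 5 copies

11111111110000011111000001111111111


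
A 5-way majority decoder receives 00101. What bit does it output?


Ones: 2 out of 5
Threshold: 3

0 (2/5 voted 1)


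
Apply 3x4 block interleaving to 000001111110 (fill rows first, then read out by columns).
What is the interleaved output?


Matrix:
  0000
  0111
  1110
Read columns: 001011011010

001011011010


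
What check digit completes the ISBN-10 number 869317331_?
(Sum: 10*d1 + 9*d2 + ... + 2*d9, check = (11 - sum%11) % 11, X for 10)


Weighted sum: 291
291 mod 11 = 5

Check digit: 6


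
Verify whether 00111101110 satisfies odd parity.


Number of 1s: 7

Yes, parity is correct (7 ones)


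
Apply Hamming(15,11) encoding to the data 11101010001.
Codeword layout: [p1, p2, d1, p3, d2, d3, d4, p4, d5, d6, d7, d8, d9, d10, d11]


Parity bits: p1=1, p2=0, p3=1, p4=1

101111011010001


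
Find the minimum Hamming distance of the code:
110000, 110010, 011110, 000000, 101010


Comparing all pairs, minimum distance: 1
Can detect 0 errors, correct 0 errors

1


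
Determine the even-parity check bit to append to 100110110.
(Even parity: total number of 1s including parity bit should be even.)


Number of 1s in data: 5
Parity bit: 1

1


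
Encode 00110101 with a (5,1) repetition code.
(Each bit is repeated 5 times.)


Each bit -> 5 copies

0000000000111111111100000111110000011111


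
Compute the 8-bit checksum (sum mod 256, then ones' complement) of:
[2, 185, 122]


Sum = 309 mod 256 = 53
Complement = 202

202


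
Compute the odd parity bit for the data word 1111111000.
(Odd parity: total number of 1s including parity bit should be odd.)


Number of 1s in data: 7
Parity bit: 0

0


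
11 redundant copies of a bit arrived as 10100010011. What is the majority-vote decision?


Ones: 5 out of 11
Threshold: 6

0 (5/11 voted 1)


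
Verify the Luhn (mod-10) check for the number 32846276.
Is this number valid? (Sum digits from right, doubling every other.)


Luhn sum = 35
35 mod 10 = 5

Invalid (Luhn sum mod 10 = 5)


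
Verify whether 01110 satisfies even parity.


Number of 1s: 3

No, parity error (3 ones)


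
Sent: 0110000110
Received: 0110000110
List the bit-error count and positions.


XOR: 0000000000

0 errors (received matches sent)


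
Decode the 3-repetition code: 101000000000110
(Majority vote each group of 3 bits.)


Groups: 101, 000, 000, 000, 110
Majority votes: 10001

10001


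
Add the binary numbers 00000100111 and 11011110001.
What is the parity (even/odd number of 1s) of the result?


00000100111 = 39
11011110001 = 1777
Sum = 1816 = 11100011000
1s count = 5

odd parity (5 ones in 11100011000)


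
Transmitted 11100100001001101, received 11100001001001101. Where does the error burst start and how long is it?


XOR: 00000101000000000

Burst at position 5, length 3


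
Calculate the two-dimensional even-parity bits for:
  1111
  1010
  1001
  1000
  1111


Row parities: 00010
Column parities: 1011

Row P: 00010, Col P: 1011, Corner: 1


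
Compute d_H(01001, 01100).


XOR: 00101
Count of 1s: 2

2


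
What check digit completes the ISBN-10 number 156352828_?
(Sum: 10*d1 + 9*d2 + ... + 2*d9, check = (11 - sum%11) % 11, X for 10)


Weighted sum: 218
218 mod 11 = 9

Check digit: 2


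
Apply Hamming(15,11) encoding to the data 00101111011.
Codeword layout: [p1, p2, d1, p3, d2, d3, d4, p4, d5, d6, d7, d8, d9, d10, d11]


Parity bits: p1=1, p2=1, p3=0, p4=0

110001001111011


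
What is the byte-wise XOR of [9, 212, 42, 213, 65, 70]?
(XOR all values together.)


XOR chain: 9 ^ 212 ^ 42 ^ 213 ^ 65 ^ 70 = 37

37


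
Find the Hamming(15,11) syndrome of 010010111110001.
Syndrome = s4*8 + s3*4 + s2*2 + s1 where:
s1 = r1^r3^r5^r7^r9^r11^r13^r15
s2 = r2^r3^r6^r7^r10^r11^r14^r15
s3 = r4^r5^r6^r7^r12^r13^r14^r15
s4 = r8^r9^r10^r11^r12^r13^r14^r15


s1=1, s2=1, s3=1, s4=1

Syndrome = 15 (error at position 15)


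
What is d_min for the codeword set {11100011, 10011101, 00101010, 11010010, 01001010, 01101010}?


Comparing all pairs, minimum distance: 1
Can detect 0 errors, correct 0 errors

1


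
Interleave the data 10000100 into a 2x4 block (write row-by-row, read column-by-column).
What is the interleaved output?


Matrix:
  1000
  0100
Read columns: 10010000

10010000


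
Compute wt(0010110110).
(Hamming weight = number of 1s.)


Counting 1s in 0010110110

5


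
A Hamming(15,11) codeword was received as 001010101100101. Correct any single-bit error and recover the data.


Syndrome = 0: no error detected

Data: 11011100101 (no errors)


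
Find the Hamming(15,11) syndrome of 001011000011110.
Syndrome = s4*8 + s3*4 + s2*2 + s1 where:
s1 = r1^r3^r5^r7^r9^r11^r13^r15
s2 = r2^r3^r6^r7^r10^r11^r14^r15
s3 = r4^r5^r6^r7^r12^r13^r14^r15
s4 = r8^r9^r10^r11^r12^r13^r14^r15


s1=0, s2=0, s3=1, s4=0

Syndrome = 4 (error at position 4)


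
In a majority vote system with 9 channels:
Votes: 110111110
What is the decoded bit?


Ones: 7 out of 9
Threshold: 5

1 (7/9 voted 1)


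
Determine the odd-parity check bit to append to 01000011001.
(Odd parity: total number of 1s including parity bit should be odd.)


Number of 1s in data: 4
Parity bit: 1

1


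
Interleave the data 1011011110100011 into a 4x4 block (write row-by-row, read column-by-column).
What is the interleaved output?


Matrix:
  1011
  0111
  1010
  0011
Read columns: 1010010011111101

1010010011111101


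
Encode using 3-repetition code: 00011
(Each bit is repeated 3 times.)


Each bit -> 3 copies

000000000111111


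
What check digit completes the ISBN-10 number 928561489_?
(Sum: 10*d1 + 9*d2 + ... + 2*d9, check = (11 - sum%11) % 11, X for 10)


Weighted sum: 306
306 mod 11 = 9

Check digit: 2


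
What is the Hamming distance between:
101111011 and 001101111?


XOR: 100010100
Count of 1s: 3

3


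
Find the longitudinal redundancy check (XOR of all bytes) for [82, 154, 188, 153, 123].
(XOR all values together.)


XOR chain: 82 ^ 154 ^ 188 ^ 153 ^ 123 = 150

150


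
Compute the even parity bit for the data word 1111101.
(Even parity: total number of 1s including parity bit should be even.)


Number of 1s in data: 6
Parity bit: 0

0


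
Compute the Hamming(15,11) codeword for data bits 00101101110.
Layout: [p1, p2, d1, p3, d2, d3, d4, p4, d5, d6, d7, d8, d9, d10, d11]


Parity bits: p1=0, p2=1, p3=0, p4=1

010001011101110


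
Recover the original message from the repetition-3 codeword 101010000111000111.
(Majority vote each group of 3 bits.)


Groups: 101, 010, 000, 111, 000, 111
Majority votes: 100101

100101


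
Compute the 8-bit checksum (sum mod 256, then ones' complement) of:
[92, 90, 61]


Sum = 243 mod 256 = 243
Complement = 12

12


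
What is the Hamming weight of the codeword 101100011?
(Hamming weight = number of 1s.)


Counting 1s in 101100011

5


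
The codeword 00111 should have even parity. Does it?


Number of 1s: 3

No, parity error (3 ones)


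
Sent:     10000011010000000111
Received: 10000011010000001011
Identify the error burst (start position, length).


XOR: 00000000000000001100

Burst at position 16, length 2


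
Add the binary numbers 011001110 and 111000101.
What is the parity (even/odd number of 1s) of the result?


011001110 = 206
111000101 = 453
Sum = 659 = 1010010011
1s count = 5

odd parity (5 ones in 1010010011)


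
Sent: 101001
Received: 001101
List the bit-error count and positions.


XOR: 100100

2 error(s) at position(s): 0, 3


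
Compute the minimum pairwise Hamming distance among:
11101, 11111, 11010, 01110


Comparing all pairs, minimum distance: 1
Can detect 0 errors, correct 0 errors

1


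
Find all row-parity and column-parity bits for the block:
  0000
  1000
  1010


Row parities: 010
Column parities: 0010

Row P: 010, Col P: 0010, Corner: 1


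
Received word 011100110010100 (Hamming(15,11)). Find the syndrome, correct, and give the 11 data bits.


Syndrome = 12: error at position 12

Data: 10010011100 (corrected bit 12)


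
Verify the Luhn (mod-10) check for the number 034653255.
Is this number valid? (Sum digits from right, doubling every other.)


Luhn sum = 32
32 mod 10 = 2

Invalid (Luhn sum mod 10 = 2)


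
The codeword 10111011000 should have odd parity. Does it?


Number of 1s: 6

No, parity error (6 ones)


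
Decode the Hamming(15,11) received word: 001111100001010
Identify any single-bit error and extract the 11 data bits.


Syndrome = 1: error at position 1

Data: 11110001010 (corrected bit 1)


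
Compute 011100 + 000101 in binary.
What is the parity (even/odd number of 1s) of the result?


011100 = 28
000101 = 5
Sum = 33 = 100001
1s count = 2

even parity (2 ones in 100001)


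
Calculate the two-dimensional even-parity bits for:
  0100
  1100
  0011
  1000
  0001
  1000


Row parities: 100111
Column parities: 1010

Row P: 100111, Col P: 1010, Corner: 0


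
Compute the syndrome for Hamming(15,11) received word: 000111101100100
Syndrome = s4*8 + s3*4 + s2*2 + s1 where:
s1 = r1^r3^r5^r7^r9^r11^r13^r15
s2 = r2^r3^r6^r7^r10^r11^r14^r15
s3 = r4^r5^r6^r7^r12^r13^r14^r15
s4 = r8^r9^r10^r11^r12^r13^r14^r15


s1=0, s2=1, s3=1, s4=1

Syndrome = 14 (error at position 14)


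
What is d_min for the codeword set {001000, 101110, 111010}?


Comparing all pairs, minimum distance: 2
Can detect 1 errors, correct 0 errors

2


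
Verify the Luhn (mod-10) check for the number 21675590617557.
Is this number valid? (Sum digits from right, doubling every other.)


Luhn sum = 52
52 mod 10 = 2

Invalid (Luhn sum mod 10 = 2)


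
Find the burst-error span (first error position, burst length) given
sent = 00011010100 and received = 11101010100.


XOR: 11110000000

Burst at position 0, length 4


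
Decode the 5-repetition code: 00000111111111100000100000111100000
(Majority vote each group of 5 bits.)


Groups: 00000, 11111, 11111, 00000, 10000, 01111, 00000
Majority votes: 0110010

0110010


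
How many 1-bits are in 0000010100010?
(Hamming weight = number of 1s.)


Counting 1s in 0000010100010

3


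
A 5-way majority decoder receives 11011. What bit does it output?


Ones: 4 out of 5
Threshold: 3

1 (4/5 voted 1)


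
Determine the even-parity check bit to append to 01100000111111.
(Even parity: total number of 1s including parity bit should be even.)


Number of 1s in data: 8
Parity bit: 0

0


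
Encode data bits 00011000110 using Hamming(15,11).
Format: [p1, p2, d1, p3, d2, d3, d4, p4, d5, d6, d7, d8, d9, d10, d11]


Parity bits: p1=1, p2=0, p3=1, p4=1

100100111000110


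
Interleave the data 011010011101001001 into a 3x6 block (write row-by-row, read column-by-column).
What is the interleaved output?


Matrix:
  011010
  011101
  001001
Read columns: 000110111010100011

000110111010100011


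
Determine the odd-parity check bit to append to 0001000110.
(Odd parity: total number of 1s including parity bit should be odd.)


Number of 1s in data: 3
Parity bit: 0

0


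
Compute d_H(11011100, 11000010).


XOR: 00011110
Count of 1s: 4

4


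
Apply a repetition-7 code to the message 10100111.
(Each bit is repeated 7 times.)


Each bit -> 7 copies

11111110000000111111100000000000000111111111111111111111


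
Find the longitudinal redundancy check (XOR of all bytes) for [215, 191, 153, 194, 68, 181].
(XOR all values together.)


XOR chain: 215 ^ 191 ^ 153 ^ 194 ^ 68 ^ 181 = 194

194


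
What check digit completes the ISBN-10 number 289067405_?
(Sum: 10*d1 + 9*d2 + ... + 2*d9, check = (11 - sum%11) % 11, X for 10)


Weighted sum: 261
261 mod 11 = 8

Check digit: 3


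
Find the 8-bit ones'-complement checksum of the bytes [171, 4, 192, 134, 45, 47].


Sum = 593 mod 256 = 81
Complement = 174

174


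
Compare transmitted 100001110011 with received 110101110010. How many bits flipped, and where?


XOR: 010100000001

3 error(s) at position(s): 1, 3, 11


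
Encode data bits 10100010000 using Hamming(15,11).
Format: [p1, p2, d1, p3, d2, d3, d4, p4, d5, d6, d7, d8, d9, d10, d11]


Parity bits: p1=0, p2=1, p3=1, p4=1

011101010010000


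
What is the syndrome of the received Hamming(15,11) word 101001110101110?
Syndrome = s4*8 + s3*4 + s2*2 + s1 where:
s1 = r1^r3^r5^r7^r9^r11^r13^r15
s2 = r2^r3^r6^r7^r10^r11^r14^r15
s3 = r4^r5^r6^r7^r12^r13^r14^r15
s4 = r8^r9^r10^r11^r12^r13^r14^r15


s1=0, s2=1, s3=1, s4=1

Syndrome = 14 (error at position 14)


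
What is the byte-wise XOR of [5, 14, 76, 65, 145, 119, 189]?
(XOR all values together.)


XOR chain: 5 ^ 14 ^ 76 ^ 65 ^ 145 ^ 119 ^ 189 = 93

93


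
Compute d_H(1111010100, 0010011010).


XOR: 1101001110
Count of 1s: 6

6


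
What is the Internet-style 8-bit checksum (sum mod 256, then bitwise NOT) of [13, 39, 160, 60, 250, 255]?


Sum = 777 mod 256 = 9
Complement = 246

246


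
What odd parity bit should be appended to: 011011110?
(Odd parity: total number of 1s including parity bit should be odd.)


Number of 1s in data: 6
Parity bit: 1

1


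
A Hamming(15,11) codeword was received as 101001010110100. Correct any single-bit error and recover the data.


Syndrome = 0: no error detected

Data: 10100110100 (no errors)


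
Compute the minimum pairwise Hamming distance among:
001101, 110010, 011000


Comparing all pairs, minimum distance: 3
Can detect 2 errors, correct 1 errors

3


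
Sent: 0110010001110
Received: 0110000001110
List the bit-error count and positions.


XOR: 0000010000000

1 error(s) at position(s): 5


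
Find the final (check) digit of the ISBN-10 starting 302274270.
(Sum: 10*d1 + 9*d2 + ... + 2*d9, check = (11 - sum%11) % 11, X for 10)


Weighted sum: 151
151 mod 11 = 8

Check digit: 3


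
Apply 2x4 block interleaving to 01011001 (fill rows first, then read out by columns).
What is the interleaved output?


Matrix:
  0101
  1001
Read columns: 01100011

01100011


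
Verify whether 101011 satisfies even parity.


Number of 1s: 4

Yes, parity is correct (4 ones)


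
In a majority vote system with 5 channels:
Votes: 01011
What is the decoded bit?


Ones: 3 out of 5
Threshold: 3

1 (3/5 voted 1)


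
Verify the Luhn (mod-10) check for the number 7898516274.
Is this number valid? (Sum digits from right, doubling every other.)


Luhn sum = 46
46 mod 10 = 6

Invalid (Luhn sum mod 10 = 6)


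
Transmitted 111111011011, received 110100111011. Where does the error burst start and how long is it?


XOR: 001011100000

Burst at position 2, length 5


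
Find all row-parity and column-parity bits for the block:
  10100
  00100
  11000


Row parities: 010
Column parities: 01000

Row P: 010, Col P: 01000, Corner: 1


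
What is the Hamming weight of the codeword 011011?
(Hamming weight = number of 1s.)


Counting 1s in 011011

4


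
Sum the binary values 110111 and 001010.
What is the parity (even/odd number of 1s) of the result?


110111 = 55
001010 = 10
Sum = 65 = 1000001
1s count = 2

even parity (2 ones in 1000001)


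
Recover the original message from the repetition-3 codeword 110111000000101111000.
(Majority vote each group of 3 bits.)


Groups: 110, 111, 000, 000, 101, 111, 000
Majority votes: 1100110

1100110


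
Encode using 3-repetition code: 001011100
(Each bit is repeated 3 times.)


Each bit -> 3 copies

000000111000111111111000000


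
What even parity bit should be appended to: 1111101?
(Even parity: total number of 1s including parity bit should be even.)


Number of 1s in data: 6
Parity bit: 0

0


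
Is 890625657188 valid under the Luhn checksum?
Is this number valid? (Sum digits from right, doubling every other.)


Luhn sum = 60
60 mod 10 = 0

Valid (Luhn sum mod 10 = 0)


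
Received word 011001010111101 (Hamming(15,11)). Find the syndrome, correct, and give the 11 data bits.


Syndrome = 0: no error detected

Data: 10100111101 (no errors)


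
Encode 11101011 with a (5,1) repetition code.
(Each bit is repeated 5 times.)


Each bit -> 5 copies

1111111111111110000011111000001111111111


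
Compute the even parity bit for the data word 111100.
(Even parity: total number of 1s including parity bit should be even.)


Number of 1s in data: 4
Parity bit: 0

0


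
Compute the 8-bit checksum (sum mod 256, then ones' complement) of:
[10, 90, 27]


Sum = 127 mod 256 = 127
Complement = 128

128


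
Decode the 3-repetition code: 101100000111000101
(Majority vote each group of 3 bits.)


Groups: 101, 100, 000, 111, 000, 101
Majority votes: 100101

100101


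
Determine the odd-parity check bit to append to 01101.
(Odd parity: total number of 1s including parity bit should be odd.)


Number of 1s in data: 3
Parity bit: 0

0


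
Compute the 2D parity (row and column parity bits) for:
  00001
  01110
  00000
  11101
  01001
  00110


Row parities: 110000
Column parities: 11101

Row P: 110000, Col P: 11101, Corner: 0


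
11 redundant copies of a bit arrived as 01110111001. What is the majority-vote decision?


Ones: 7 out of 11
Threshold: 6

1 (7/11 voted 1)


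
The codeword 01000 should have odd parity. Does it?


Number of 1s: 1

Yes, parity is correct (1 ones)


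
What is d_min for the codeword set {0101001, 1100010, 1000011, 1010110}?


Comparing all pairs, minimum distance: 2
Can detect 1 errors, correct 0 errors

2


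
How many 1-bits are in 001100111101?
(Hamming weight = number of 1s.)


Counting 1s in 001100111101

7


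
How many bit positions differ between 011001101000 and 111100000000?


XOR: 100101101000
Count of 1s: 5

5


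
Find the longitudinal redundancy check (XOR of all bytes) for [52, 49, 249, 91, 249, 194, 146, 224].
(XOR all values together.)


XOR chain: 52 ^ 49 ^ 249 ^ 91 ^ 249 ^ 194 ^ 146 ^ 224 = 238

238


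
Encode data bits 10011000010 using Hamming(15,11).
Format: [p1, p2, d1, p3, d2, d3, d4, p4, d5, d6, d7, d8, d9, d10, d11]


Parity bits: p1=1, p2=1, p3=0, p4=0

111000101000010


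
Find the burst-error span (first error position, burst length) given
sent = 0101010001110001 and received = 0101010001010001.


XOR: 0000000000100000

Burst at position 10, length 1


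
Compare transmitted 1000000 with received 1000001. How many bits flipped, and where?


XOR: 0000001

1 error(s) at position(s): 6
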